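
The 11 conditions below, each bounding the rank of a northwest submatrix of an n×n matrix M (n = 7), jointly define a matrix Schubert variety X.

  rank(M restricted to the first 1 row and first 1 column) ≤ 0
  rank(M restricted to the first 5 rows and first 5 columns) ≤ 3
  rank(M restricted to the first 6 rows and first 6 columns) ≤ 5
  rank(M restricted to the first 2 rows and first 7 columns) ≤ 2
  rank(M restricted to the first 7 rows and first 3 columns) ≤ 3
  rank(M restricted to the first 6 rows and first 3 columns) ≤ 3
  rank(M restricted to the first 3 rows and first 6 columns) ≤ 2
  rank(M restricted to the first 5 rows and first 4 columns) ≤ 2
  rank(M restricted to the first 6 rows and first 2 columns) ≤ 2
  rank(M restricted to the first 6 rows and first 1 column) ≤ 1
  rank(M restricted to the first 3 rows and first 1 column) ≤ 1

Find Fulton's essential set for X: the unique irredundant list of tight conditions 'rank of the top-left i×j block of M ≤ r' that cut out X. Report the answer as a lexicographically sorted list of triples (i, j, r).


Computing R[i][j] = min implied NW-rank bound (n=7, 11 conditions):

  R[1]: 0 1 1 1 1 1 1
  R[2]: 1 2 2 2 2 2 2
  R[3]: 1 2 2 2 2 2 3
  R[4]: 1 2 2 2 3 3 4
  R[5]: 1 2 2 2 3 4 5
  R[6]: 1 2 3 3 4 5 6
  R[7]: 1 2 3 4 5 6 7

hence w(1..7) = (2, 1, 7, 5, 6, 3, 4).

ℓ(w)=9; the 3 essential cells (i,j,r):

[(1, 1, 0), (3, 6, 2), (5, 4, 2)]


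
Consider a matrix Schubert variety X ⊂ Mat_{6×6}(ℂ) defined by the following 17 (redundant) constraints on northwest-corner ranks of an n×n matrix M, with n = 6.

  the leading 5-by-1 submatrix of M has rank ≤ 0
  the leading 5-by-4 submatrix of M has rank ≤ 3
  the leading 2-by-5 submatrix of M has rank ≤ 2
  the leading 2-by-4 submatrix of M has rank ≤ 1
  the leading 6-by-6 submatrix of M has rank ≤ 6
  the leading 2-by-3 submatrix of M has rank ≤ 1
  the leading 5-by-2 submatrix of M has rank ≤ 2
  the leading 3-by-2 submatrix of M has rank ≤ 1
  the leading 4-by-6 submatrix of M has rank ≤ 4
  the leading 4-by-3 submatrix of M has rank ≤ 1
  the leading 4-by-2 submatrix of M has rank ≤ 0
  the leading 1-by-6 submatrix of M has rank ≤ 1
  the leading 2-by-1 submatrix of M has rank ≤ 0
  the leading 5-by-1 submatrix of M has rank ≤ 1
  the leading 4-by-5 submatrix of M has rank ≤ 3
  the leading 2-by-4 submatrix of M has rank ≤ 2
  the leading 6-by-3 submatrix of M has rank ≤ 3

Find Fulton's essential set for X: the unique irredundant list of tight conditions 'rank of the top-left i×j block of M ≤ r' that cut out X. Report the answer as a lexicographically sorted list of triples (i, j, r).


Propagating the 17 rank bounds to every northwest block:

  i=1: 0 | 0 | 1 | 1 | 1 | 1
  i=2: 0 | 0 | 1 | 1 | 2 | 2
  i=3: 0 | 0 | 1 | 2 | 3 | 3
  i=4: 0 | 0 | 1 | 2 | 3 | 4
  i=5: 0 | 1 | 2 | 3 | 4 | 5
  i=6: 1 | 2 | 3 | 4 | 5 | 6

so w = (3, 5, 4, 6, 2, 1).

Rothe diagram D(w) (10 cells), 3 SE-corners (essential conditions):

[(2, 4, 1), (4, 2, 0), (5, 1, 0)]


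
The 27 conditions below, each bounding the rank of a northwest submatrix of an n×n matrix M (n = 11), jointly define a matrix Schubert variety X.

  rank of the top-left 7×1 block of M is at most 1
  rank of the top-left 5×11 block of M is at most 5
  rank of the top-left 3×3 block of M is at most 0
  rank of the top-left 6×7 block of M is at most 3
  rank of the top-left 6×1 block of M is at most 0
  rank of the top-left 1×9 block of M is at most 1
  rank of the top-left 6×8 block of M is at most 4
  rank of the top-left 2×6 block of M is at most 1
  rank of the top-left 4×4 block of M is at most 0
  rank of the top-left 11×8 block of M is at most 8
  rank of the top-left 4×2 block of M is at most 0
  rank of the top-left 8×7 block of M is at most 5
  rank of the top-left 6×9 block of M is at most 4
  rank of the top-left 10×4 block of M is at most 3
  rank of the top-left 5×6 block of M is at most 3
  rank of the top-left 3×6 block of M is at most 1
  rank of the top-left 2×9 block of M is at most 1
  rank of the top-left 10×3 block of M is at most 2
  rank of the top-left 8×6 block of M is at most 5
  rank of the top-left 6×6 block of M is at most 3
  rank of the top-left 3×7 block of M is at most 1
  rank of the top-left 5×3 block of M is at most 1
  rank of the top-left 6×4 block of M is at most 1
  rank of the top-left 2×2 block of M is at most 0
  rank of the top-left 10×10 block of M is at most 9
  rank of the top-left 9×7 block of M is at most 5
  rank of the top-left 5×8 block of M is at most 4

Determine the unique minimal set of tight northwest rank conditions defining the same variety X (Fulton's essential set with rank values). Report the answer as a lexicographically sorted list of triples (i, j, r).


Propagating the 27 rank bounds to every northwest block:

  row 1: 0 0 0 0 1 1 1 1 1 1 1
  row 2: 0 0 0 0 1 1 1 1 1 2 2
  row 3: 0 0 0 0 1 1 1 2 2 3 3
  row 4: 0 0 0 0 1 2 2 3 3 4 4
  row 5: 0 1 1 1 2 3 3 4 4 5 5
  row 6: 0 1 1 1 2 3 3 4 4 5 6
  row 7: 1 2 2 2 3 4 4 5 5 6 7
  row 8: 1 2 2 3 4 5 5 6 6 7 8
  row 9: 1 2 2 3 4 5 5 6 7 8 9
  row 10: 1 2 2 3 4 5 6 7 8 9 10
  row 11: 1 2 3 4 5 6 7 8 9 10 11

reading off 1-entries of Δ²R: w = (5, 10, 8, 6, 2, 11, 1, 4, 9, 7, 3).

D(w) has 32 cells with 9 SE-corners; essential set:

[(2, 9, 1), (3, 7, 1), (4, 4, 0), (6, 1, 0), (6, 4, 1), (6, 7, 3), (6, 9, 4), (9, 7, 5), (10, 3, 2)]


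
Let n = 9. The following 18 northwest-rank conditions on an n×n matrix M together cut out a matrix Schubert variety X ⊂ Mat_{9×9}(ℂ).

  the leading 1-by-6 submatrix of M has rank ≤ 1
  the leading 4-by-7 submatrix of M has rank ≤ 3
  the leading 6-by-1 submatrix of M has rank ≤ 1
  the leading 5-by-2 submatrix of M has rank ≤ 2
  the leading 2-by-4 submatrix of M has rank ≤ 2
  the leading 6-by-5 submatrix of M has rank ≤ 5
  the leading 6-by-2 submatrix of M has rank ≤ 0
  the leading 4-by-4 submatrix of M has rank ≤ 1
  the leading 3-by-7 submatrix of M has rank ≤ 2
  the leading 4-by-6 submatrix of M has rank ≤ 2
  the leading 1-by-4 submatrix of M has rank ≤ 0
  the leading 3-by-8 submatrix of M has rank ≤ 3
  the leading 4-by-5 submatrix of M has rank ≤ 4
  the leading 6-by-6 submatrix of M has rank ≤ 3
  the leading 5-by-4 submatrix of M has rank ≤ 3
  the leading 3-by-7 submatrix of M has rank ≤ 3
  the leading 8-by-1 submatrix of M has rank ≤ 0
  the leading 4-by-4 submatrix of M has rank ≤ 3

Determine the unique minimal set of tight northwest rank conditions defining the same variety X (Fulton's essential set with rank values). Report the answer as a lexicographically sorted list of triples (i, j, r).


Propagating the 18 rank bounds to every northwest block:

  row 1: 0 | 0 | 0 | 0 | 1 | 1 | 1 | 1 | 1
  row 2: 0 | 0 | 1 | 1 | 2 | 2 | 2 | 2 | 2
  row 3: 0 | 0 | 1 | 1 | 2 | 2 | 2 | 3 | 3
  row 4: 0 | 0 | 1 | 1 | 2 | 2 | 3 | 4 | 4
  row 5: 0 | 0 | 1 | 2 | 3 | 3 | 4 | 5 | 5
  row 6: 0 | 0 | 1 | 2 | 3 | 3 | 4 | 5 | 6
  row 7: 0 | 1 | 2 | 3 | 4 | 4 | 5 | 6 | 7
  row 8: 0 | 1 | 2 | 3 | 4 | 5 | 6 | 7 | 8
  row 9: 1 | 2 | 3 | 4 | 5 | 6 | 7 | 8 | 9

the unique w with this rank table is (5, 3, 8, 7, 4, 9, 2, 6, 1).

|D(w)|=22, |Ess(w)|=7:

[(1, 4, 0), (3, 7, 2), (4, 4, 1), (4, 6, 2), (6, 2, 0), (6, 6, 3), (8, 1, 0)]


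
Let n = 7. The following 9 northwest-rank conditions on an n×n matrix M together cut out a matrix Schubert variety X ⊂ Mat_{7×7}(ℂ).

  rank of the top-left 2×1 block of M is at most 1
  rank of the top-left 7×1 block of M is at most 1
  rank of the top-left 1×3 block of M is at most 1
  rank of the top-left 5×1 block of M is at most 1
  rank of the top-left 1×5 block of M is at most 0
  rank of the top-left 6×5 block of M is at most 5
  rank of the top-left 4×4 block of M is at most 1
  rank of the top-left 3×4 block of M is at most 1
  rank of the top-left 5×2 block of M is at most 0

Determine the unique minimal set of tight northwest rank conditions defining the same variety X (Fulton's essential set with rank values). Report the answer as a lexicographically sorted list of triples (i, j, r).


Computing R[i][j] = min implied NW-rank bound (n=7, 9 conditions):

  R[1]: 0  0  0  0  0  1  1
  R[2]: 0  0  1  1  1  2  2
  R[3]: 0  0  1  1  2  3  3
  R[4]: 0  0  1  1  2  3  4
  R[5]: 0  0  1  2  3  4  5
  R[6]: 1  1  2  3  4  5  6
  R[7]: 1  2  3  4  5  6  7

reading off 1-entries of Δ²R: w = (6, 3, 5, 7, 4, 1, 2).

D(w) has 15 cells with 3 SE-corners; essential set:

[(1, 5, 0), (4, 4, 1), (5, 2, 0)]


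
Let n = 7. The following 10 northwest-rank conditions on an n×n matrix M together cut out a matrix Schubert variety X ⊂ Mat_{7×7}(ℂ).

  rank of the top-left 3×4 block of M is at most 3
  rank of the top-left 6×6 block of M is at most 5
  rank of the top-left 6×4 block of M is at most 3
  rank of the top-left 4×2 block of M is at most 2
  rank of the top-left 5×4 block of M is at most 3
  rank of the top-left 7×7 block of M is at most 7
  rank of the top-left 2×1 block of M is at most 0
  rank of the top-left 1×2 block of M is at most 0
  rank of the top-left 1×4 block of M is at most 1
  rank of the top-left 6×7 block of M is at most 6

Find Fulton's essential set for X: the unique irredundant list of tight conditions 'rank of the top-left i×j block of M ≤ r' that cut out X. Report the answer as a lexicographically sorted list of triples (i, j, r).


Recovering R(i,j) via the rank-extension bound from the 10 conditions:

  R[1]: 0 | 0 | 1 | 1 | 1 | 1 | 1
  R[2]: 0 | 1 | 2 | 2 | 2 | 2 | 2
  R[3]: 1 | 2 | 3 | 3 | 3 | 3 | 3
  R[4]: 1 | 2 | 3 | 3 | 4 | 4 | 4
  R[5]: 1 | 2 | 3 | 3 | 4 | 5 | 5
  R[6]: 1 | 2 | 3 | 3 | 4 | 5 | 6
  R[7]: 1 | 2 | 3 | 4 | 5 | 6 | 7

the unique w with this rank table is (3, 2, 1, 5, 6, 7, 4).

ℓ(w)=6; the 3 essential cells (i,j,r):

[(1, 2, 0), (2, 1, 0), (6, 4, 3)]


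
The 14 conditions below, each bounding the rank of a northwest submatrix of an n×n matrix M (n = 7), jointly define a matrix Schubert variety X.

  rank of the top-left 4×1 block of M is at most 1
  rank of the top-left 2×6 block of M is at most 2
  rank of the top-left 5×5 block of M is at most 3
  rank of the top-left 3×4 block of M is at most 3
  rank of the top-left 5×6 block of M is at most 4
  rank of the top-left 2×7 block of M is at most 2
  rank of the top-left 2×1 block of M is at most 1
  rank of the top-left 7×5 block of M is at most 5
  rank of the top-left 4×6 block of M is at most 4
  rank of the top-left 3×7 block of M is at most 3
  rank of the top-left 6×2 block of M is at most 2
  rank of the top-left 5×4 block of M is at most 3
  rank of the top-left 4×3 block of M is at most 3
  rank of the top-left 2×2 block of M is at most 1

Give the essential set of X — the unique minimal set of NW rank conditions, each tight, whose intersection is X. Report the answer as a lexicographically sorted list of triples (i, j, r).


Computing R[i][j] = min implied NW-rank bound (n=7, 14 conditions):

  i=1: 1, 1, 1, 1, 1, 1, 1
  i=2: 1, 1, 2, 2, 2, 2, 2
  i=3: 1, 2, 3, 3, 3, 3, 3
  i=4: 1, 2, 3, 3, 3, 4, 4
  i=5: 1, 2, 3, 3, 3, 4, 5
  i=6: 1, 2, 3, 4, 4, 5, 6
  i=7: 1, 2, 3, 4, 5, 6, 7

giving w = (1, 3, 2, 6, 7, 4, 5) via Δ²R.

Rothe diagram D(w) (5 cells), 2 SE-corners (essential conditions):

[(2, 2, 1), (5, 5, 3)]


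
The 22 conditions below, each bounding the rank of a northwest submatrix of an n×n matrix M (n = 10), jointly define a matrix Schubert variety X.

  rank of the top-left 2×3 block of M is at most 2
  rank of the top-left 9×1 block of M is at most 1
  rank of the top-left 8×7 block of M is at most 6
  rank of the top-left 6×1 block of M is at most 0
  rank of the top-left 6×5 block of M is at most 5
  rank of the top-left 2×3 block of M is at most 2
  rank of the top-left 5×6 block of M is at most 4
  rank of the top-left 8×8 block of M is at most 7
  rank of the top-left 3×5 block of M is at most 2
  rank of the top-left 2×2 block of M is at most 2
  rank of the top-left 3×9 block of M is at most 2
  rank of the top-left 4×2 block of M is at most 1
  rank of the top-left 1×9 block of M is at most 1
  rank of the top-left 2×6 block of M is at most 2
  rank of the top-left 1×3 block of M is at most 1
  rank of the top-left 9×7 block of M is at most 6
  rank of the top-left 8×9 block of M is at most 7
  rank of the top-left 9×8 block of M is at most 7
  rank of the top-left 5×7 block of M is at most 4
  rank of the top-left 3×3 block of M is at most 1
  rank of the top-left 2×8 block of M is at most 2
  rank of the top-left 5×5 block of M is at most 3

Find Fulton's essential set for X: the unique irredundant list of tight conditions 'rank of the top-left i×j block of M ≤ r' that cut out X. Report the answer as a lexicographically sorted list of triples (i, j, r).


The tightest implied rank at each (i,j), from the 22 conditions:

  i=1: 0 | 1 | 1 | 1 | 1 | 1 | 1 | 1 | 1 | 1
  i=2: 0 | 1 | 1 | 2 | 2 | 2 | 2 | 2 | 2 | 2
  i=3: 0 | 1 | 1 | 2 | 2 | 2 | 2 | 2 | 2 | 3
  i=4: 0 | 1 | 2 | 3 | 3 | 3 | 3 | 3 | 3 | 4
  i=5: 0 | 1 | 2 | 3 | 3 | 4 | 4 | 4 | 4 | 5
  i=6: 0 | 1 | 2 | 3 | 4 | 5 | 5 | 5 | 5 | 6
  i=7: 1 | 2 | 3 | 4 | 5 | 6 | 6 | 6 | 6 | 7
  i=8: 1 | 2 | 3 | 4 | 5 | 6 | 6 | 7 | 7 | 8
  i=9: 1 | 2 | 3 | 4 | 5 | 6 | 6 | 7 | 8 | 9
  i=10: 1 | 2 | 3 | 4 | 5 | 6 | 7 | 8 | 9 | 10

reading off 1-entries of Δ²R: w = (2, 4, 10, 3, 6, 5, 1, 8, 9, 7).

5 SE-corners of the 16-cell Rothe diagram give Ess(w):

[(3, 3, 1), (3, 9, 2), (5, 5, 3), (6, 1, 0), (9, 7, 6)]


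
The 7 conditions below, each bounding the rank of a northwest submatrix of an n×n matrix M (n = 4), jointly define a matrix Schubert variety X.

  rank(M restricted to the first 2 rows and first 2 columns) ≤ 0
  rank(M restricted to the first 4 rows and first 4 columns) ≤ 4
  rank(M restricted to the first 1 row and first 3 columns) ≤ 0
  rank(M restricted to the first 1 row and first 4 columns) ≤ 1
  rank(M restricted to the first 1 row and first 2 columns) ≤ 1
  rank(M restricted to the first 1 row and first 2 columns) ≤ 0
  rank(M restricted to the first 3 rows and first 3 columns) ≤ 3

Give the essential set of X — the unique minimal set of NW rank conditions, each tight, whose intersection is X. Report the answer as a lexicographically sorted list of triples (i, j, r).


Reconstructing r_w from the 7 given conditions:

  R[1]: 0 0 0 1
  R[2]: 0 0 1 2
  R[3]: 1 1 2 3
  R[4]: 1 2 3 4

second differences of R give the permutation w = (4, 3, 1, 2).

D(w) has 5 cells with 2 SE-corners; essential set:

[(1, 3, 0), (2, 2, 0)]


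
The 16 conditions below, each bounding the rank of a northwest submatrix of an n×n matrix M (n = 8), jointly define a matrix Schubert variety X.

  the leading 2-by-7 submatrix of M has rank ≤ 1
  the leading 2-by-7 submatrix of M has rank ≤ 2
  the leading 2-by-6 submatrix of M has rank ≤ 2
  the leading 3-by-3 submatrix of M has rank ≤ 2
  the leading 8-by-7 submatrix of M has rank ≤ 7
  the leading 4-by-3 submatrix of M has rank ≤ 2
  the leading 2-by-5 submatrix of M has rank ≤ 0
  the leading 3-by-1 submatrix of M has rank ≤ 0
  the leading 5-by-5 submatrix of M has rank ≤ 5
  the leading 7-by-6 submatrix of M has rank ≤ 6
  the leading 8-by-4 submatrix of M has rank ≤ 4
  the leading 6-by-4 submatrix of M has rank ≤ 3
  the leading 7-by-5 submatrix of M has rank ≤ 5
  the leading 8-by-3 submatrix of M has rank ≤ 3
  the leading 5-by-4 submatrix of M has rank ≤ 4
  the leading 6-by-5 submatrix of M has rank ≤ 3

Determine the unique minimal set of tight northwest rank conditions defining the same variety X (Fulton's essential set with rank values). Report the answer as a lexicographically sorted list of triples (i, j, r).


Recovering R(i,j) via the rank-extension bound from the 16 conditions:

  i=1: 0 0 0 0 0 1 1 1
  i=2: 0 0 0 0 0 1 1 2
  i=3: 0 1 1 1 1 2 2 3
  i=4: 1 2 2 2 2 3 3 4
  i=5: 1 2 3 3 3 4 4 5
  i=6: 1 2 3 3 3 4 5 6
  i=7: 1 2 3 4 4 5 6 7
  i=8: 1 2 3 4 5 6 7 8

second differences of R give the permutation w = (6, 8, 2, 1, 3, 7, 4, 5).

Fulton essential set (4 of the 14 Rothe cells):

[(2, 5, 0), (2, 7, 1), (3, 1, 0), (6, 5, 3)]


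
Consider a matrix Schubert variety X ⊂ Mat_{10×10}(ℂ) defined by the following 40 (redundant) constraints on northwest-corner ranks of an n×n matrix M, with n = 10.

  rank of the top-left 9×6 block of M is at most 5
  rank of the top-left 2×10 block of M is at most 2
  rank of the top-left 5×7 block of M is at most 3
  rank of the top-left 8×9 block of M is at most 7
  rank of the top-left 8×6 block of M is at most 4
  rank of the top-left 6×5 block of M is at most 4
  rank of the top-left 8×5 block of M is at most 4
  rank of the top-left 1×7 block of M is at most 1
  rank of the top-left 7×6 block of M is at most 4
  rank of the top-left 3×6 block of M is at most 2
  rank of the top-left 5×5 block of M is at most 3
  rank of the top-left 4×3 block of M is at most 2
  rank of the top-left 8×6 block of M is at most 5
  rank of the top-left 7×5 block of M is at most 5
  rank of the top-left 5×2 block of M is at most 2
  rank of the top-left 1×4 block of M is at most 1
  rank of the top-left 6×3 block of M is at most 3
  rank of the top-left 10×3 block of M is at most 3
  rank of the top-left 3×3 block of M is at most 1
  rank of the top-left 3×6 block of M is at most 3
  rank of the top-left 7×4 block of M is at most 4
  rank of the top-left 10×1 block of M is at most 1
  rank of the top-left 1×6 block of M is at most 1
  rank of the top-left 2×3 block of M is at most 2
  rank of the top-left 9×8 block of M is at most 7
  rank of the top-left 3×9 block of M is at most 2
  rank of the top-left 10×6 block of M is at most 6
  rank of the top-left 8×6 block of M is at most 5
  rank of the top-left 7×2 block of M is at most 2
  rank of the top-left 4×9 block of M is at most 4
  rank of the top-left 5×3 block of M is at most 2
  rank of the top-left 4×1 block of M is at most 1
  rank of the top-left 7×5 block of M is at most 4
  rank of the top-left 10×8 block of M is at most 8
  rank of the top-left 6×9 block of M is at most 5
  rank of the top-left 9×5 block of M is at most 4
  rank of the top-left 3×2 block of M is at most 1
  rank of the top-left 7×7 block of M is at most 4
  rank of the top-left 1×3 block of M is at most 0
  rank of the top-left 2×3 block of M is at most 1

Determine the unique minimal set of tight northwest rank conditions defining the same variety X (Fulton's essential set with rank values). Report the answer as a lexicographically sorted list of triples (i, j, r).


Rank table r_w(10×10) implied by the 40 constraints:

  0 0 0 1 1 1 1 1 1 1
  1 1 1 2 2 2 2 2 2 2
  1 1 1 2 2 2 2 2 2 3
  1 2 2 3 3 3 3 3 3 4
  1 2 2 3 3 3 3 4 4 5
  1 2 3 4 4 4 4 5 5 6
  1 2 3 4 4 4 4 5 6 7
  1 2 3 4 4 4 5 6 7 8
  1 2 3 4 4 5 6 7 8 9
  1 2 3 4 5 6 7 8 9 10

the unique w with this rank table is (4, 1, 10, 2, 8, 3, 9, 7, 6, 5).

Rothe diagram D(w) (20 cells), 8 SE-corners (essential conditions):

[(1, 3, 0), (3, 3, 1), (3, 9, 2), (5, 3, 2), (5, 7, 3), (7, 7, 4), (8, 6, 4), (9, 5, 4)]


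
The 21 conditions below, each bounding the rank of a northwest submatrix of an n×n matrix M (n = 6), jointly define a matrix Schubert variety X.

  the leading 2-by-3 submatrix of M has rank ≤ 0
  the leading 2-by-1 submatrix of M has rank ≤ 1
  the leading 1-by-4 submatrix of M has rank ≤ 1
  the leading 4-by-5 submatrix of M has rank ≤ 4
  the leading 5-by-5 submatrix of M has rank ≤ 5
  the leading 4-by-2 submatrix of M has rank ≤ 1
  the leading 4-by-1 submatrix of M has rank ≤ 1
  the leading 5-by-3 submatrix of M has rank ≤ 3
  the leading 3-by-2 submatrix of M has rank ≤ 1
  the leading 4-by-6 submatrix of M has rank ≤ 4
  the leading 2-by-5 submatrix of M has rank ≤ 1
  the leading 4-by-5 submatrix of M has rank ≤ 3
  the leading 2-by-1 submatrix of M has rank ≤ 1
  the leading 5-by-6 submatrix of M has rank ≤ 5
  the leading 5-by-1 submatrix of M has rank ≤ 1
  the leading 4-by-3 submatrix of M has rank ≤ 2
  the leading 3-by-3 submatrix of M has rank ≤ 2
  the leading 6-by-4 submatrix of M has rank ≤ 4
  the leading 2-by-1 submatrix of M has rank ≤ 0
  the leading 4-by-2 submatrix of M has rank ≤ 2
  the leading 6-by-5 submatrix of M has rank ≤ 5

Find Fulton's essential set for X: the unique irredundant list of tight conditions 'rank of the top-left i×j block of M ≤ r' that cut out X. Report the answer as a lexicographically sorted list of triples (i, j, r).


Propagating the 21 rank bounds to every northwest block:

  row 1: 0  0  0  1  1  1
  row 2: 0  0  0  1  1  2
  row 3: 1  1  1  2  2  3
  row 4: 1  1  2  3  3  4
  row 5: 1  2  3  4  4  5
  row 6: 1  2  3  4  5  6

reading off 1-entries of Δ²R: w = (4, 6, 1, 3, 2, 5).

D(w) has 8 cells with 3 SE-corners; essential set:

[(2, 3, 0), (2, 5, 1), (4, 2, 1)]


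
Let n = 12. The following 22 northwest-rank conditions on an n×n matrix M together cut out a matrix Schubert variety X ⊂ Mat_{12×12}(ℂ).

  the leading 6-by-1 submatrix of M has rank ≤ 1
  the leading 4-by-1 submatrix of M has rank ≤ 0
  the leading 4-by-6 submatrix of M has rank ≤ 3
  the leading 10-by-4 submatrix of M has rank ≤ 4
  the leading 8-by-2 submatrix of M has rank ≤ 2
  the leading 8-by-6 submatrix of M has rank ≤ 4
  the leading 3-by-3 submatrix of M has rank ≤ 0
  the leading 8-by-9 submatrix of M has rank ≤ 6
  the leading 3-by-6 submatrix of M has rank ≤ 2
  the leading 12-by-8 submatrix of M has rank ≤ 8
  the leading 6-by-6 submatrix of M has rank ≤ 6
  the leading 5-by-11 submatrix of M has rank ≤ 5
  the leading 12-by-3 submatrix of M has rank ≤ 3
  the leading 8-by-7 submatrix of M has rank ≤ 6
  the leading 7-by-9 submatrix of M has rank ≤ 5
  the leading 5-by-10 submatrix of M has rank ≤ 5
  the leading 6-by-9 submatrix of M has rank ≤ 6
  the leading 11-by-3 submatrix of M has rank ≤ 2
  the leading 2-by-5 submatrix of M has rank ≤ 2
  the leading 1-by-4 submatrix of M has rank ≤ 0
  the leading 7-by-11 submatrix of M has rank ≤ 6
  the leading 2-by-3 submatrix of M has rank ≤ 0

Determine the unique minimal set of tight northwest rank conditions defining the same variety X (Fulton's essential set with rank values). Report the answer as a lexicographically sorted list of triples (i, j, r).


Propagating the 22 rank bounds to every northwest block:

  R[1]: 0 0 0 0 1 1 1 1 1 1 1 1
  R[2]: 0 0 0 1 2 2 2 2 2 2 2 2
  R[3]: 0 0 0 1 2 2 3 3 3 3 3 3
  R[4]: 0 1 1 2 3 3 4 4 4 4 4 4
  R[5]: 1 2 2 3 4 4 5 5 5 5 5 5
  R[6]: 1 2 2 3 4 4 5 5 5 6 6 6
  R[7]: 1 2 2 3 4 4 5 5 5 6 6 7
  R[8]: 1 2 2 3 4 4 5 6 6 7 7 8
  R[9]: 1 2 2 3 4 5 6 7 7 8 8 9
  R[10]: 1 2 2 3 4 5 6 7 8 9 9 10
  R[11]: 1 2 2 3 4 5 6 7 8 9 10 11
  R[12]: 1 2 3 4 5 6 7 8 9 10 11 12

reading off 1-entries of Δ²R: w = (5, 4, 7, 2, 1, 10, 12, 8, 6, 9, 11, 3).

D(w) has 26 cells with 8 SE-corners; essential set:

[(1, 4, 0), (3, 3, 0), (3, 6, 2), (4, 1, 0), (7, 9, 5), (7, 11, 6), (8, 6, 4), (11, 3, 2)]


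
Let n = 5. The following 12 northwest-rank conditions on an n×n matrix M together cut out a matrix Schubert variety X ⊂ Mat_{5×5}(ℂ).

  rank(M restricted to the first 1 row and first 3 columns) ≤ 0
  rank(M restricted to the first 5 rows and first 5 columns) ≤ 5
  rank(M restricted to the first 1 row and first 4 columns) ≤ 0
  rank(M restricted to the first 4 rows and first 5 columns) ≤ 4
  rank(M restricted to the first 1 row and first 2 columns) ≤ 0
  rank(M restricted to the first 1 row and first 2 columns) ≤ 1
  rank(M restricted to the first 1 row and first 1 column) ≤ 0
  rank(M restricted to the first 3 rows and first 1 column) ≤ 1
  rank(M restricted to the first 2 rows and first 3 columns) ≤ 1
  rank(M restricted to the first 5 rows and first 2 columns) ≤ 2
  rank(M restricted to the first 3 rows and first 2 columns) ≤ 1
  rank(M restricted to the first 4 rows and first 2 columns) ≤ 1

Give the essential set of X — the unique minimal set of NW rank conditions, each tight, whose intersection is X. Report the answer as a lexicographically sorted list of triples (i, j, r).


Rank table r_w(5×5) implied by the 12 constraints:

  0, 0, 0, 0, 1
  1, 1, 1, 1, 2
  1, 1, 2, 2, 3
  1, 1, 2, 3, 4
  1, 2, 3, 4, 5

giving w = (5, 1, 3, 4, 2) via Δ²R.

|D(w)|=6, |Ess(w)|=2:

[(1, 4, 0), (4, 2, 1)]


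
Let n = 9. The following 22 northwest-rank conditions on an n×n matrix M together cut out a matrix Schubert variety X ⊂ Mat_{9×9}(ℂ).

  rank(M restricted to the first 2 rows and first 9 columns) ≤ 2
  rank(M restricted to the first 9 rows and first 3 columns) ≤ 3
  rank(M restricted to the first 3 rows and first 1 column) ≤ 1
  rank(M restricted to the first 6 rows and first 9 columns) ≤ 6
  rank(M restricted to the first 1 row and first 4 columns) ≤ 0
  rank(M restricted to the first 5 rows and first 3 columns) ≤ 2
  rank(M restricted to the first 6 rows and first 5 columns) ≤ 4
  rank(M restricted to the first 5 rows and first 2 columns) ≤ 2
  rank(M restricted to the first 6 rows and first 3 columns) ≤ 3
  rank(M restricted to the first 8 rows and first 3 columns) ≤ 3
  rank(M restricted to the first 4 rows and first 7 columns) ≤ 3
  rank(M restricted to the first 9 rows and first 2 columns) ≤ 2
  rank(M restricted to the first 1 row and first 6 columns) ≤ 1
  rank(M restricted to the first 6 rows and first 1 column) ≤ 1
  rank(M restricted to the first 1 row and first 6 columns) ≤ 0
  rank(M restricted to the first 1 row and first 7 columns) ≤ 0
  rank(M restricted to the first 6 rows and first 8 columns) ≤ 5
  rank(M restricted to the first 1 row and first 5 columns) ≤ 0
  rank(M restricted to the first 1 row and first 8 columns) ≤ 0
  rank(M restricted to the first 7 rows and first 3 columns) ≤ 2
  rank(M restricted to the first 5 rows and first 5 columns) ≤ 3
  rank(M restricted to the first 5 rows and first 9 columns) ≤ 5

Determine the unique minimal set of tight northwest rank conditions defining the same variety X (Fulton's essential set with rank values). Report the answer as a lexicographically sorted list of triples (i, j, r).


Rank table r_w(9×9) implied by the 22 constraints:

  0  0  0  0  0  0  0  0  1
  1  1  1  1  1  1  1  1  2
  1  2  2  2  2  2  2  2  3
  1  2  2  3  3  3  3  3  4
  1  2  2  3  3  4  4  4  5
  1  2  2  3  4  5  5  5  6
  1  2  2  3  4  5  6  6  7
  1  2  3  4  5  6  7  7  8
  1  2  3  4  5  6  7  8  9

giving w = (9, 1, 2, 4, 6, 5, 7, 3, 8) via Δ²R.

3 SE-corners of the 13-cell Rothe diagram give Ess(w):

[(1, 8, 0), (5, 5, 3), (7, 3, 2)]


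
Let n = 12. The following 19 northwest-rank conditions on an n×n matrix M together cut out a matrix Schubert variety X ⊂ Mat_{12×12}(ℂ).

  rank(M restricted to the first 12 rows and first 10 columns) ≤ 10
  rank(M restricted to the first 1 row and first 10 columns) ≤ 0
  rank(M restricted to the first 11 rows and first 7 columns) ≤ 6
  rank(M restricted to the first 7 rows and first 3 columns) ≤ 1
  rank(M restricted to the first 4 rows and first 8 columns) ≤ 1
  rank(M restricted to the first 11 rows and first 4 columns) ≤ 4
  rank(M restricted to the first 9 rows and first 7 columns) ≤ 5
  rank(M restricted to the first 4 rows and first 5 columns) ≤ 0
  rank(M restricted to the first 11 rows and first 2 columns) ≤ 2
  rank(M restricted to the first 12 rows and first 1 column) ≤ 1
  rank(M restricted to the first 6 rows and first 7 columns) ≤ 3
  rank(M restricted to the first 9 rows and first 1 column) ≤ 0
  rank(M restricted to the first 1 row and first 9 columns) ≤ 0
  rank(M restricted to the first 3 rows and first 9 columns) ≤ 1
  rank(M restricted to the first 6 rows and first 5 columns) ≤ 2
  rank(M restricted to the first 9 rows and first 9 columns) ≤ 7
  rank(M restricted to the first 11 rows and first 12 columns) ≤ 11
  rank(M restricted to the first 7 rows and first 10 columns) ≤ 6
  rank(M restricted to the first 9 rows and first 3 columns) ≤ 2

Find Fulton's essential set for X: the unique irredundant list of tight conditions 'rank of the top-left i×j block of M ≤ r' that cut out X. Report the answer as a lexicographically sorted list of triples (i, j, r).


Reconstructing r_w from the 19 given conditions:

  0  0  0  0  0  0  0  0  0  0  1  1
  0  0  0  0  0  1  1  1  1  1  2  2
  0  0  0  0  0  1  1  1  1  2  3  3
  0  0  0  0  0  1  1  1  2  3  4  4
  0  1  1  1  1  2  2  2  3  4  5  5
  0  1  1  2  2  3  3  3  4  5  6  6
  0  1  1  2  3  4  4  4  5  6  7  7
  0  1  2  3  4  5  5  5  6  7  8  8
  0  1  2  3  4  5  5  6  7  8  9  9
  1  2  3  4  5  6  6  7  8  9  10  10
  1  2  3  4  5  6  6  7  8  9  10  11
  1  2  3  4  5  6  7  8  9  10  11  12

so w = (11, 6, 10, 9, 2, 4, 5, 3, 8, 1, 12, 7).

ℓ(w)=39; the 8 essential cells (i,j,r):

[(1, 10, 0), (3, 9, 1), (4, 5, 0), (4, 8, 1), (7, 3, 1), (9, 1, 0), (9, 7, 5), (11, 7, 6)]


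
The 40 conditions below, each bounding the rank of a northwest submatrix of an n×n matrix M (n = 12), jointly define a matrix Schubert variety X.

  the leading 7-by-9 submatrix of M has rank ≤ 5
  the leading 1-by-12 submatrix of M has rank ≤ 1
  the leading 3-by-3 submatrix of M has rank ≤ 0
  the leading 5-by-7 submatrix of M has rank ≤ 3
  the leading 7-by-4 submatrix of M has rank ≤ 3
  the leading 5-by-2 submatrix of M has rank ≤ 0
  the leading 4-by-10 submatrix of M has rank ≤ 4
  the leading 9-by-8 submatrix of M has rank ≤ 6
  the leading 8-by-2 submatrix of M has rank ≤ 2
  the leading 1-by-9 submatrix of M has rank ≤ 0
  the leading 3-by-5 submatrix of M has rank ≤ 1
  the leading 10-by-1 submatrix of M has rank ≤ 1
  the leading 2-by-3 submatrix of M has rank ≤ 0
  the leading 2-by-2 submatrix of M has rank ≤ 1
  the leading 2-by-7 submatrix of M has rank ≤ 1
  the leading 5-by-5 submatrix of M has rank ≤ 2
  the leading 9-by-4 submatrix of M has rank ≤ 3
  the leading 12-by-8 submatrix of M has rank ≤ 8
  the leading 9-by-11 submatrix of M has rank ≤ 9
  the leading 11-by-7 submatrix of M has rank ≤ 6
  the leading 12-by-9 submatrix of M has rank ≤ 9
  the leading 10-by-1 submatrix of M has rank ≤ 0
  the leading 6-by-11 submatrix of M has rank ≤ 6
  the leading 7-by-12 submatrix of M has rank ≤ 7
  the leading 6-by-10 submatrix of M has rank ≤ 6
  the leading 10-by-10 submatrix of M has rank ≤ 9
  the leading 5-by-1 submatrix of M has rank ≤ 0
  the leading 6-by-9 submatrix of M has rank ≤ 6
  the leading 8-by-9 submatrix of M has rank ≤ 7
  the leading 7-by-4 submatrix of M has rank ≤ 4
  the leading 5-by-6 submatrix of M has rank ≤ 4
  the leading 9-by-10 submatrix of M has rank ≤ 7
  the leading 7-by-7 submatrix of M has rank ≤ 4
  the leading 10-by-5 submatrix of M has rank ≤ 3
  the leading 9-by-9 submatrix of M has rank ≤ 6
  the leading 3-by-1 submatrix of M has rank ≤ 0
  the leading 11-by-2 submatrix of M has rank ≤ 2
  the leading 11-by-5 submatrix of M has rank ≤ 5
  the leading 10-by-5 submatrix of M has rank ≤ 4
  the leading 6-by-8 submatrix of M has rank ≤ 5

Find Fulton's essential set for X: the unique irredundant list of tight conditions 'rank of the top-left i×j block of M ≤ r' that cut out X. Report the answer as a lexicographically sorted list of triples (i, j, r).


Propagating the 40 rank bounds to every northwest block:

  row 1: 0 0 0 0 0 0 0 0 0 1 1 1
  row 2: 0 0 0 1 1 1 1 1 1 2 2 2
  row 3: 0 0 0 1 1 2 2 2 2 3 3 3
  row 4: 0 0 1 2 2 3 3 3 3 4 4 4
  row 5: 0 0 1 2 2 3 3 4 4 5 5 5
  row 6: 0 1 2 3 3 4 4 5 5 6 6 6
  row 7: 0 1 2 3 3 4 4 5 5 6 7 7
  row 8: 0 1 2 3 3 4 5 6 6 7 8 8
  row 9: 0 1 2 3 3 4 5 6 6 7 8 9
  row 10: 0 1 2 3 3 4 5 6 7 8 9 10
  row 11: 1 2 3 4 4 5 6 7 8 9 10 11
  row 12: 1 2 3 4 5 6 7 8 9 10 11 12

hence w(1..12) = (10, 4, 6, 3, 8, 2, 11, 7, 12, 9, 1, 5).

11 SE-corners of the 34-cell Rothe diagram give Ess(w):

[(1, 9, 0), (3, 3, 0), (3, 5, 1), (5, 2, 0), (5, 5, 2), (5, 7, 3), (7, 7, 4), (7, 9, 5), (9, 9, 6), (10, 1, 0), (10, 5, 3)]


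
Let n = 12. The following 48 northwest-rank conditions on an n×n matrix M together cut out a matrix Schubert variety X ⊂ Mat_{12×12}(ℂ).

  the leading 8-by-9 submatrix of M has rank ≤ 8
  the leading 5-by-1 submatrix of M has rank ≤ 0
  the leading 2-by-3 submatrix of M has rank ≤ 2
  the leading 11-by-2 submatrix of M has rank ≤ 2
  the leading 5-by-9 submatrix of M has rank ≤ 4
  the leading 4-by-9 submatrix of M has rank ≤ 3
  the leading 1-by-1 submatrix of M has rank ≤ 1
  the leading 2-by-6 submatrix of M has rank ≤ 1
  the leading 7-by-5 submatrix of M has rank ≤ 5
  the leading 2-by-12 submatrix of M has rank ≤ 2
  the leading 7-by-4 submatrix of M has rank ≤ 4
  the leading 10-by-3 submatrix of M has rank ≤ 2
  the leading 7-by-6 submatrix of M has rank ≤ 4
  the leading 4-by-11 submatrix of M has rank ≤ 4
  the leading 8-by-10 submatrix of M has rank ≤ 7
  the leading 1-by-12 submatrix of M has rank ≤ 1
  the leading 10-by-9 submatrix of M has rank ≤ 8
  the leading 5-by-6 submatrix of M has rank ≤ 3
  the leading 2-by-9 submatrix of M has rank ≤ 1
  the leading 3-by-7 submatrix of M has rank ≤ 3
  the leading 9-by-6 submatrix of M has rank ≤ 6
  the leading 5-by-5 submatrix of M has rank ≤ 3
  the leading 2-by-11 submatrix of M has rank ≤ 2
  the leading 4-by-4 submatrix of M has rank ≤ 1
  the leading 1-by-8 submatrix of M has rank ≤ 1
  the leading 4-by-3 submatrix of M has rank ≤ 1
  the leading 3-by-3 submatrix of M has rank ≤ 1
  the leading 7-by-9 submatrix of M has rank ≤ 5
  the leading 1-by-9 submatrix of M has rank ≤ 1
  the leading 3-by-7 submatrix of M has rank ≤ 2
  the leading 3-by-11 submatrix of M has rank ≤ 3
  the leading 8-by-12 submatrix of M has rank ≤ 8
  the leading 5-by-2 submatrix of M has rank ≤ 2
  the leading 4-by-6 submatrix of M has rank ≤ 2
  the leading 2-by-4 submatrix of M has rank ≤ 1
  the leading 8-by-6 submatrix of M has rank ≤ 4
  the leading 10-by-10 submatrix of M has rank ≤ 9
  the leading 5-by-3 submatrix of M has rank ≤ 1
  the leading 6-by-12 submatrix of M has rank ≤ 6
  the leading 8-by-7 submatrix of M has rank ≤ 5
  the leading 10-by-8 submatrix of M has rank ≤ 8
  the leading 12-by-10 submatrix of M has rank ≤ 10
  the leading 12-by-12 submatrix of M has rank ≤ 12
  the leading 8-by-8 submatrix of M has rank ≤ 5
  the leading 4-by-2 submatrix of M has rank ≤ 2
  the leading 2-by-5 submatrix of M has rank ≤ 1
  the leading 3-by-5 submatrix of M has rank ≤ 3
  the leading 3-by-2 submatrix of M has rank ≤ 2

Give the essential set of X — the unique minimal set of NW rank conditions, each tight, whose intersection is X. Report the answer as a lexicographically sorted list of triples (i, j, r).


Propagating the 48 rank bounds to every northwest block:

  i=1: 0, 1, 1, 1, 1, 1, 1, 1, 1, 1, 1, 1
  i=2: 0, 1, 1, 1, 1, 1, 1, 1, 1, 2, 2, 2
  i=3: 0, 1, 1, 1, 2, 2, 2, 2, 2, 3, 3, 3
  i=4: 0, 1, 1, 1, 2, 2, 3, 3, 3, 4, 4, 4
  i=5: 0, 1, 1, 2, 3, 3, 4, 4, 4, 5, 5, 5
  i=6: 1, 2, 2, 3, 4, 4, 5, 5, 5, 6, 6, 6
  i=7: 1, 2, 2, 3, 4, 4, 5, 5, 5, 6, 7, 7
  i=8: 1, 2, 2, 3, 4, 4, 5, 5, 6, 7, 8, 8
  i=9: 1, 2, 2, 3, 4, 5, 6, 6, 7, 8, 9, 9
  i=10: 1, 2, 2, 3, 4, 5, 6, 7, 8, 9, 10, 10
  i=11: 1, 2, 3, 4, 5, 6, 7, 8, 9, 10, 11, 11
  i=12: 1, 2, 3, 4, 5, 6, 7, 8, 9, 10, 11, 12

giving w = (2, 10, 5, 7, 4, 1, 11, 9, 6, 8, 3, 12) via Δ²R.

Fulton essential set (9 of the 27 Rothe cells):

[(2, 9, 1), (4, 4, 1), (4, 6, 2), (5, 1, 0), (5, 3, 1), (7, 9, 5), (8, 6, 4), (8, 8, 5), (10, 3, 2)]


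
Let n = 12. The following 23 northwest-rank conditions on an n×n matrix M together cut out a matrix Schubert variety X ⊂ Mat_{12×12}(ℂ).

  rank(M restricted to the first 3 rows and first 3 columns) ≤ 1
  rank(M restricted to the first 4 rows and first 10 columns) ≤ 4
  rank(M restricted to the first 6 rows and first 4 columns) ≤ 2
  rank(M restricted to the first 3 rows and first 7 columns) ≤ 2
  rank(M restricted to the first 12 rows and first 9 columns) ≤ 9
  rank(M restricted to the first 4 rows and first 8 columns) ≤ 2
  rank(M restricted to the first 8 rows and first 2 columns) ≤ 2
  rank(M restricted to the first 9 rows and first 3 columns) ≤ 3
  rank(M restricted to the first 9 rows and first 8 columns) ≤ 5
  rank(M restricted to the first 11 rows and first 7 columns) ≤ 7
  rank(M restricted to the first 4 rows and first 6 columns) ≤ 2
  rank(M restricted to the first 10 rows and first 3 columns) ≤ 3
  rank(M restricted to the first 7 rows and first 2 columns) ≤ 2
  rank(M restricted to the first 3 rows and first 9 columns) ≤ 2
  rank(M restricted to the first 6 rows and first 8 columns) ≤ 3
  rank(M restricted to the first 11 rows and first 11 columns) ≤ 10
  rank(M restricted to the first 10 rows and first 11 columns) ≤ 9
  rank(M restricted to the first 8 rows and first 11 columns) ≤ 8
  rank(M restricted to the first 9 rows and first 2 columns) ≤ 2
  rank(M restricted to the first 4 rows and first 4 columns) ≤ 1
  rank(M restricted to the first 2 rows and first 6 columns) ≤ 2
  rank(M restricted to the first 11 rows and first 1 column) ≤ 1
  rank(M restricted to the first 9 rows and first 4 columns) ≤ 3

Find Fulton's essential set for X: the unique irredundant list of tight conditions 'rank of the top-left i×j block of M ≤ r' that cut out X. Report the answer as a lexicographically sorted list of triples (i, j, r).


Rank table r_w(12×12) implied by the 23 constraints:

  1 | 1 | 1 | 1 | 1 | 1 | 1 | 1 | 1 | 1 | 1 | 1
  1 | 1 | 1 | 1 | 2 | 2 | 2 | 2 | 2 | 2 | 2 | 2
  1 | 1 | 1 | 1 | 2 | 2 | 2 | 2 | 2 | 3 | 3 | 3
  1 | 1 | 1 | 1 | 2 | 2 | 2 | 2 | 3 | 4 | 4 | 4
  1 | 2 | 2 | 2 | 3 | 3 | 3 | 3 | 4 | 5 | 5 | 5
  1 | 2 | 2 | 2 | 3 | 3 | 3 | 3 | 4 | 5 | 6 | 6
  1 | 2 | 3 | 3 | 4 | 4 | 4 | 4 | 5 | 6 | 7 | 7
  1 | 2 | 3 | 3 | 4 | 5 | 5 | 5 | 6 | 7 | 8 | 8
  1 | 2 | 3 | 3 | 4 | 5 | 5 | 5 | 6 | 7 | 8 | 9
  1 | 2 | 3 | 4 | 5 | 6 | 6 | 6 | 7 | 8 | 9 | 10
  1 | 2 | 3 | 4 | 5 | 6 | 7 | 7 | 8 | 9 | 10 | 11
  1 | 2 | 3 | 4 | 5 | 6 | 7 | 8 | 9 | 10 | 11 | 12

second differences of R give the permutation w = (1, 5, 10, 9, 2, 11, 3, 6, 12, 4, 7, 8).

Rothe diagram D(w) (25 cells), 7 SE-corners (essential conditions):

[(3, 9, 2), (4, 4, 1), (4, 8, 2), (6, 4, 2), (6, 8, 3), (9, 4, 3), (9, 8, 5)]


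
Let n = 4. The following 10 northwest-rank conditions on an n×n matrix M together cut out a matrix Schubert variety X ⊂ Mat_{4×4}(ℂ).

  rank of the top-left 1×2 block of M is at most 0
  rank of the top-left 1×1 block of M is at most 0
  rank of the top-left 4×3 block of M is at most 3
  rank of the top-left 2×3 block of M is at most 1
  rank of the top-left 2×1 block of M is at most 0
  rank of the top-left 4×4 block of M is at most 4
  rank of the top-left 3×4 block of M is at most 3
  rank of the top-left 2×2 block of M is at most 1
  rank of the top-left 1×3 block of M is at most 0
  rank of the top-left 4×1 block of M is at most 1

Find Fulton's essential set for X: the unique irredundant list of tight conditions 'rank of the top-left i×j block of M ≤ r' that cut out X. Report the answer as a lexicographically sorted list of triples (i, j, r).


Recovering R(i,j) via the rank-extension bound from the 10 conditions:

  R[1]: 0  0  0  1
  R[2]: 0  1  1  2
  R[3]: 1  2  2  3
  R[4]: 1  2  3  4

giving w = (4, 2, 1, 3) via Δ²R.

Fulton essential set (2 of the 4 Rothe cells):

[(1, 3, 0), (2, 1, 0)]


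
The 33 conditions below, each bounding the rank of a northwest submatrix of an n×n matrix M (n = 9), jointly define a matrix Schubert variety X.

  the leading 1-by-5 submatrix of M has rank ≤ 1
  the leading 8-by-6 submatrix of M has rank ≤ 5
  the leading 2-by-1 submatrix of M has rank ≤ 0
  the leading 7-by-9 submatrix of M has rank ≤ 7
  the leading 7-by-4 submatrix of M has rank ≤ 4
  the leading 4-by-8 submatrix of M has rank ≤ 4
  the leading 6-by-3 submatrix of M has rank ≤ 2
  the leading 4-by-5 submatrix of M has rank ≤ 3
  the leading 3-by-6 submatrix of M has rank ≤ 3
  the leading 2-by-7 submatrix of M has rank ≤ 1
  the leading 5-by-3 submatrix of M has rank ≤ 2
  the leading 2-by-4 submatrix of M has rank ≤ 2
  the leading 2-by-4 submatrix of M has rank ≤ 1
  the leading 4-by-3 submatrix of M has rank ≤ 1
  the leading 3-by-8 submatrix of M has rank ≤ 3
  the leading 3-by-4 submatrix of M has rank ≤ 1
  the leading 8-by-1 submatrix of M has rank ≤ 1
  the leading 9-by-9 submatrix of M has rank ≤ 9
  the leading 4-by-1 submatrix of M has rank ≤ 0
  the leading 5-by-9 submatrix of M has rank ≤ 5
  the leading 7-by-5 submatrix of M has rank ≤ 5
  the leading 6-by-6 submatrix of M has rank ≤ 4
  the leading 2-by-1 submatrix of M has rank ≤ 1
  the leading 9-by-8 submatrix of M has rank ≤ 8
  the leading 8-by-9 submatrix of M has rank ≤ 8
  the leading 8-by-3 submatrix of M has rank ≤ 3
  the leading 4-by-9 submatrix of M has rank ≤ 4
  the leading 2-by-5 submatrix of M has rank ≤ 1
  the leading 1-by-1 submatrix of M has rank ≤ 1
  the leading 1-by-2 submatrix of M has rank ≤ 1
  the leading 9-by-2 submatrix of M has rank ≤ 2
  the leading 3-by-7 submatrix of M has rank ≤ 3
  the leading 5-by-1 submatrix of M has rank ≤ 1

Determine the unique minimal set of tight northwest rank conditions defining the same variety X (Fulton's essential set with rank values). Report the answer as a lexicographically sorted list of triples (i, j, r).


Reconstructing r_w from the 33 given conditions:

  row 1: 0  1  1  1  1  1  1  1  1
  row 2: 0  1  1  1  1  1  1  2  2
  row 3: 0  1  1  1  2  2  2  3  3
  row 4: 0  1  1  2  3  3  3  4  4
  row 5: 1  2  2  3  4  4  4  5  5
  row 6: 1  2  2  3  4  4  5  6  6
  row 7: 1  2  3  4  5  5  6  7  7
  row 8: 1  2  3  4  5  5  6  7  8
  row 9: 1  2  3  4  5  6  7  8  9

hence w(1..9) = (2, 8, 5, 4, 1, 7, 3, 9, 6).

D(w) has 15 cells with 7 SE-corners; essential set:

[(2, 7, 1), (3, 4, 1), (4, 1, 0), (4, 3, 1), (6, 3, 2), (6, 6, 4), (8, 6, 5)]
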